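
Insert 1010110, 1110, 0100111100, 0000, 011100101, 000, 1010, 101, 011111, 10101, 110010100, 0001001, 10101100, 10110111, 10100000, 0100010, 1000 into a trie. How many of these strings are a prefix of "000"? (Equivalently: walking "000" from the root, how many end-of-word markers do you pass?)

1

Traverse "000" character by character; count nodes along the way that are marked as word ends.
Prefixes of the query that are stored words: "000"
Count: 1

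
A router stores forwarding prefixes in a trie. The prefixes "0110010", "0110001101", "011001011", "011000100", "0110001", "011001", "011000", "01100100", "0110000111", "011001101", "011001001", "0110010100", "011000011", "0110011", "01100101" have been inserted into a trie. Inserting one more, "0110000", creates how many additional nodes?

0

"0110000" is already a full path in the trie; only an end-marker is added.
No new nodes are needed: 0.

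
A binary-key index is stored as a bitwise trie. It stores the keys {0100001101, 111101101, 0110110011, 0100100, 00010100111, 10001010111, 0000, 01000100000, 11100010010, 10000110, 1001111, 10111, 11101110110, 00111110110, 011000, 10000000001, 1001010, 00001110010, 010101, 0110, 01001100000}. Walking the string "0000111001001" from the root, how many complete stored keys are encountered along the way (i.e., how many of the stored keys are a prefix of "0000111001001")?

2

Check each prefix of "0000111001001" against the stored set — each match is an end-marker on the path.
Prefixes of the query that are stored words: "0000", "00001110010"
Count: 2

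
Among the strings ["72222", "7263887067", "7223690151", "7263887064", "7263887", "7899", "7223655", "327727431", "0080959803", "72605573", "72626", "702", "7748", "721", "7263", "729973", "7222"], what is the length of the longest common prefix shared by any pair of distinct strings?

Look for the deepest trie node that still has at least two words in its subtree.
"7263887064" and "7263887067" agree on "726388706" (9 characters) before diverging; nothing deeper is shared.
Longest shared-prefix length: 9

9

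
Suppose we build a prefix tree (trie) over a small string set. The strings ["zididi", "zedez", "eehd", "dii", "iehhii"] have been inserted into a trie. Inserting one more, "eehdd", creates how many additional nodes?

The longest prefix of "eehdd" already in the trie is "eehd" (length 4).
So 5 − 4 = 1 new nodes.

1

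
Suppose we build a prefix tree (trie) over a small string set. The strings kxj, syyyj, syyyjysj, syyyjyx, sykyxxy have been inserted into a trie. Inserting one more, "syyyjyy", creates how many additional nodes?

1

The longest prefix of "syyyjyy" already in the trie is "syyyjy" (length 6).
New nodes needed: |"syyyjyy"| − 6 = 7 − 6 = 1.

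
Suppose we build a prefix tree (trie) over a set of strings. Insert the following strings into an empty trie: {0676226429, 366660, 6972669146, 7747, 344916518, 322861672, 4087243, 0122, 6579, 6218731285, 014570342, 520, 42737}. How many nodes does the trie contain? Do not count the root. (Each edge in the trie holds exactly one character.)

Trace insertions, counting only characters that open a new branch:
  "0676226429" → 10 new (0, 6, 7, 6, 2, 2, 6, 4, 2, 9)
  "366660" → 6 new (3, 6, 6, 6, 6, 0)
  "6972669146" → 10 new (6, 9, 7, 2, 6, 6, 9, 1, 4, 6)
  "7747" → 4 new (7, 7, 4, 7)
  "344916518" → prefix "3" already present; 8 new (4, 4, 9, 1, 6, 5, 1, 8)
  "322861672" → prefix "3" already present; 8 new (2, 2, 8, 6, 1, 6, 7, 2)
  "4087243" → 7 new (4, 0, 8, 7, 2, 4, 3)
  "0122" → prefix "0" already present; 3 new (1, 2, 2)
  "6579" → prefix "6" already present; 3 new (5, 7, 9)
  "6218731285" → prefix "6" already present; 9 new (2, 1, 8, 7, 3, 1, 2, 8, 5)
  "014570342" → prefix "01" already present; 7 new (4, 5, 7, 0, 3, 4, 2)
  "520" → 3 new (5, 2, 0)
  "42737" → prefix "4" already present; 4 new (2, 7, 3, 7)
Total nodes = 10 + 6 + 10 + 4 + 8 + 8 + 7 + 3 + 3 + 9 + 7 + 3 + 4 = 82

82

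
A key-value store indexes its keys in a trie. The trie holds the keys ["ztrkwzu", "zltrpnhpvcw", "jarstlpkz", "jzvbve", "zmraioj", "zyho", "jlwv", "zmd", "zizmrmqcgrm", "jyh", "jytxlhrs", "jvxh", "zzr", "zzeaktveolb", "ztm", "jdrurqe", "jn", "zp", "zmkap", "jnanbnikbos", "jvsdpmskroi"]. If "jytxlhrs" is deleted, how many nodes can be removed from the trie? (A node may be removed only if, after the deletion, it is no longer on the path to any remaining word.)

6

After clearing the end-marker at "jytxlhrs", prune upward until reaching a node still needed by another word.
The suffix "txlhrs" (6 nodes) is used only by "jytxlhrs"; the node for "jy" still has the child "h", so pruning stops there.
Nodes removed: 6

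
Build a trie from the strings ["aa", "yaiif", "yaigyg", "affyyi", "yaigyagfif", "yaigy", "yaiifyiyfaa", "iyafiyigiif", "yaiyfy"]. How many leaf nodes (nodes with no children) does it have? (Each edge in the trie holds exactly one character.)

7

Leaves are exactly the stored words that no other stored word extends.
Those words: "aa", "affyyi", "iyafiyigiif", "yaigyagfif", "yaigyg", "yaiifyiyfaa", "yaiyfy"
Leaf count: 7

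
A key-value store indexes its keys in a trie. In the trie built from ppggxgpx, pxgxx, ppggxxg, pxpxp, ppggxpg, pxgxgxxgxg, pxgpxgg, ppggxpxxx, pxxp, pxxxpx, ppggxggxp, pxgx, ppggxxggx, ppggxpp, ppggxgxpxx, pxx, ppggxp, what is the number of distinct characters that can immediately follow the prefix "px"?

3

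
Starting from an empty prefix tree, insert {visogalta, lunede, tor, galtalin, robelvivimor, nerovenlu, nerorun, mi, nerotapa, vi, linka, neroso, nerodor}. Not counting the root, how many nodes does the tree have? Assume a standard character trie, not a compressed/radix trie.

Trace insertions, counting only characters that open a new branch:
  "visogalta" → 9 new (v, i, s, o, g, a, l, t, a)
  "lunede" → 6 new (l, u, n, e, d, e)
  "tor" → 3 new (t, o, r)
  "galtalin" → 8 new (g, a, l, t, a, l, i, n)
  "robelvivimor" → 12 new (r, o, b, e, l, v, i, v, i, m, o, r)
  "nerovenlu" → 9 new (n, e, r, o, v, e, n, l, u)
  "nerorun" → prefix "nero" already present; 3 new (r, u, n)
  "mi" → 2 new (m, i)
  "nerotapa" → prefix "nero" already present; 4 new (t, a, p, a)
  "vi" → prefix "vi" already present; 0 new (none)
  "linka" → prefix "l" already present; 4 new (i, n, k, a)
  "neroso" → prefix "nero" already present; 2 new (s, o)
  "nerodor" → prefix "nero" already present; 3 new (d, o, r)
Total nodes = 9 + 6 + 3 + 8 + 12 + 9 + 3 + 2 + 4 + 0 + 4 + 2 + 3 = 65

65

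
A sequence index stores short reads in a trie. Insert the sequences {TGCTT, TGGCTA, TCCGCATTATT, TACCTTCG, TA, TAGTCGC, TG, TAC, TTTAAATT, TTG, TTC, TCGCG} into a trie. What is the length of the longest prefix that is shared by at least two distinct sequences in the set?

Look for the deepest trie node that still has at least two words in its subtree.
"TAC" and "TACCTTCG" agree on "TAC" (3 characters) before diverging; nothing deeper is shared.
Longest shared-prefix length: 3

3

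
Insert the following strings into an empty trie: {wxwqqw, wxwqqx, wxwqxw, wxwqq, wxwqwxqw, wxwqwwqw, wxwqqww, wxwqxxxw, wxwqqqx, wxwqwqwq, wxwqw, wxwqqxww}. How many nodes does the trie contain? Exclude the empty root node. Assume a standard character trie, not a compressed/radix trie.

Trie structure (* marks end of a word):
(root)
└─ w
   └─ x
      └─ w
         └─ q
            ├─ q *
            │  ├─ q
            │  │  └─ x *
            │  ├─ w *
            │  │  └─ w *
            │  └─ x *
            │     └─ w
            │        └─ w *
            ├─ w *
            │  ├─ q
            │  │  └─ w
            │  │     └─ q *
            │  ├─ w
            │  │  └─ q
            │  │     └─ w *
            │  └─ x
            │     └─ q
            │        └─ w *
            └─ x
               ├─ w *
               └─ x
                  └─ x
                     └─ w *
Counting every labelled node above: 27.

27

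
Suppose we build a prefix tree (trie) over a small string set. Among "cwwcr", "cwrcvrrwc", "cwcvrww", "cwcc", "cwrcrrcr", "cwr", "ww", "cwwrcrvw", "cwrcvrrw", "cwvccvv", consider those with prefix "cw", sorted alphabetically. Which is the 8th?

cwwcr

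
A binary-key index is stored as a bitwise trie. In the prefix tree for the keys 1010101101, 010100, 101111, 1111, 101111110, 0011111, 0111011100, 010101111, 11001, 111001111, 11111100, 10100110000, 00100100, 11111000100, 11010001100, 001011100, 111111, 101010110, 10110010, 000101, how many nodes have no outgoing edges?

16

Leaves are exactly the stored words that no other stored word extends.
Those words: "000101", "00100100", "001011100", "0011111", "010100", "010101111", "0111011100", "10100110000", "1010101101", "10110010", "101111110", "11001", "11010001100", "111001111", "11111000100", "11111100"
Leaf count: 16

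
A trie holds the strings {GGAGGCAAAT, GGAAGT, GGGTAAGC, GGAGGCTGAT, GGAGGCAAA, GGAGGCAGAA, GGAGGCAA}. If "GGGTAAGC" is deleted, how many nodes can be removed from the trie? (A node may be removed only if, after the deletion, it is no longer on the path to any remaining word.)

Walk "GGGTAAGC" from the leaf back toward the root, removing each node that no remaining word uses.
The suffix "GTAAGC" (6 nodes) is used only by "GGGTAAGC"; the node for "GG" still has the child "A", so pruning stops there.
Nodes removed: 6

6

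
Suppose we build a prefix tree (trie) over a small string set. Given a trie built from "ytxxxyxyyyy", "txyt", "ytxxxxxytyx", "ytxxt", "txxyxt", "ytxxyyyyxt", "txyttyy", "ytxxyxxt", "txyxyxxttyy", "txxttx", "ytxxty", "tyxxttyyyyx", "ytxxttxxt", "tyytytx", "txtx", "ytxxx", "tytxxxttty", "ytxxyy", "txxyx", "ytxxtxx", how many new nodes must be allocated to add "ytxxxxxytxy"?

2

Walking "ytxxxxxytxy" from the root, the first 9 characters ("ytxxxxxyt") follow existing edges; "x" is the first miss.
So 11 − 9 = 2 new nodes.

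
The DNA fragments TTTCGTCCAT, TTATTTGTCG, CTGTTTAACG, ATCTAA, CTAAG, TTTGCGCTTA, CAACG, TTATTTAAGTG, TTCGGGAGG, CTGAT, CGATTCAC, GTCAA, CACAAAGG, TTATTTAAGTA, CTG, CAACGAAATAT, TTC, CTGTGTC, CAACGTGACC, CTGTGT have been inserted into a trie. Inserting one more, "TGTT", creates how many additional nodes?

3

The longest prefix of "TGTT" already in the trie is "T" (length 1).
So 4 − 1 = 3 new nodes.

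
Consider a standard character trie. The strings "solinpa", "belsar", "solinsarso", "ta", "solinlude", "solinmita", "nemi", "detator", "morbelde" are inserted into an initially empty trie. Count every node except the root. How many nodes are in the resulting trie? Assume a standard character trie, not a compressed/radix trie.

Trace insertions, counting only characters that open a new branch:
  "solinpa" → 7 new (s, o, l, i, n, p, a)
  "belsar" → 6 new (b, e, l, s, a, r)
  "solinsarso" → prefix "solin" already present; 5 new (s, a, r, s, o)
  "ta" → 2 new (t, a)
  "solinlude" → prefix "solin" already present; 4 new (l, u, d, e)
  "solinmita" → prefix "solin" already present; 4 new (m, i, t, a)
  "nemi" → 4 new (n, e, m, i)
  "detator" → 7 new (d, e, t, a, t, o, r)
  "morbelde" → 8 new (m, o, r, b, e, l, d, e)
Total nodes = 7 + 6 + 5 + 2 + 4 + 4 + 4 + 7 + 8 = 47

47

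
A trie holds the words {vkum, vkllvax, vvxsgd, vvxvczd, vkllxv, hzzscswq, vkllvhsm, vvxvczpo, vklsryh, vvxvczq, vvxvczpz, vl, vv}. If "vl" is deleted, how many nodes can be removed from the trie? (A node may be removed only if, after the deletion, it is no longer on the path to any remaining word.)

A node on "vl"'s path can go only if nothing else ends at it or branches off below it.
The suffix "l" (1 node) is used only by "vl"; the node for "v" still has the child "k", so pruning stops there.
Nodes removed: 1

1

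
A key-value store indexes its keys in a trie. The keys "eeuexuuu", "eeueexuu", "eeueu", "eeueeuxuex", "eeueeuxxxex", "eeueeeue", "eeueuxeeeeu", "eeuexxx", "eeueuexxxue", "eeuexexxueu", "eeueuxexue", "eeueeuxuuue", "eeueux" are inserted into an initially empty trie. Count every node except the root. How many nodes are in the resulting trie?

51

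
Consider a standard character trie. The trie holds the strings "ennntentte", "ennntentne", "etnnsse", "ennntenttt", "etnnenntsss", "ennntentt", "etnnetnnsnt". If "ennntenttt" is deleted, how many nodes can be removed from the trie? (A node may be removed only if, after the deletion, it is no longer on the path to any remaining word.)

After clearing the end-marker at "ennntenttt", prune upward until reaching a node still needed by another word.
The suffix "t" (1 node) is used only by "ennntenttt"; the node for "ennntentt" still has the child "e", so pruning stops there.
Nodes removed: 1

1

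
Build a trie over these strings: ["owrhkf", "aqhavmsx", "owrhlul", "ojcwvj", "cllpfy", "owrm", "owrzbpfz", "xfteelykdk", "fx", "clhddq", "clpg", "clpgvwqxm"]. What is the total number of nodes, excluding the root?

57

For each word, the new-node count is its length minus the longest prefix already in the trie:
  "owrhkf" → 6 new (o, w, r, h, k, f)
  "aqhavmsx" → 8 new (a, q, h, a, v, m, s, x)
  "owrhlul" → prefix "owrh" already present; 3 new (l, u, l)
  "ojcwvj" → prefix "o" already present; 5 new (j, c, w, v, j)
  "cllpfy" → 6 new (c, l, l, p, f, y)
  "owrm" → prefix "owr" already present; 1 new (m)
  "owrzbpfz" → prefix "owr" already present; 5 new (z, b, p, f, z)
  "xfteelykdk" → 10 new (x, f, t, e, e, l, y, k, d, k)
  "fx" → 2 new (f, x)
  "clhddq" → prefix "cl" already present; 4 new (h, d, d, q)
  "clpg" → prefix "cl" already present; 2 new (p, g)
  "clpgvwqxm" → prefix "clpg" already present; 5 new (v, w, q, x, m)
Total nodes = 6 + 8 + 3 + 5 + 6 + 1 + 5 + 10 + 2 + 4 + 2 + 5 = 57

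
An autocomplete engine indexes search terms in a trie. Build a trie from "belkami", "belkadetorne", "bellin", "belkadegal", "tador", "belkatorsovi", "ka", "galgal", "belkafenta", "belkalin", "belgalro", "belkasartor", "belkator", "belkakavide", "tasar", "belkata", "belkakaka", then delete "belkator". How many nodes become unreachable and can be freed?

After clearing the end-marker at "belkator", prune upward until reaching a node still needed by another word.
Every node on "belkator" is still needed (e.g. by "belkatorsovi"), so nothing is freed.
Nodes removed: 0

0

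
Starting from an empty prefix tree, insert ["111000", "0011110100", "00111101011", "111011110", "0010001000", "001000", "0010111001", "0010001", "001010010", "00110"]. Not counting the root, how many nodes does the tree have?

Insert word by word; a character creates a node only if that edge doesn't already exist:
  "111000" → 6 new (1, 1, 1, 0, 0, 0)
  "0011110100" → 10 new (0, 0, 1, 1, 1, 1, 0, 1, 0, 0)
  "00111101011" → prefix "001111010" already present; 2 new (1, 1)
  "111011110" → prefix "1110" already present; 5 new (1, 1, 1, 1, 0)
  "0010001000" → prefix "001" already present; 7 new (0, 0, 0, 1, 0, 0, 0)
  "001000" → prefix "001000" already present; 0 new (none)
  "0010111001" → prefix "0010" already present; 6 new (1, 1, 1, 0, 0, 1)
  "0010001" → prefix "0010001" already present; 0 new (none)
  "001010010" → prefix "00101" already present; 4 new (0, 0, 1, 0)
  "00110" → prefix "0011" already present; 1 new (0)
Total nodes = 6 + 10 + 2 + 5 + 7 + 0 + 6 + 0 + 4 + 1 = 41

41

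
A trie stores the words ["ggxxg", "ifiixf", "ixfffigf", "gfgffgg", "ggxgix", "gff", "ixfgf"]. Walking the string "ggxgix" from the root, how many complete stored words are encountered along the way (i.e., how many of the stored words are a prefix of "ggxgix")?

1

Walk "ggxgix" from the root; an end-of-word marker is hit whenever a stored word is a prefix of "ggxgix".
Prefixes of the query that are stored words: "ggxgix"
Count: 1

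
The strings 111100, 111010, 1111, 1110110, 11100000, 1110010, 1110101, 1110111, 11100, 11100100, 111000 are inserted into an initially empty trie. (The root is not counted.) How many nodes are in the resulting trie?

20

Insert word by word; a character creates a node only if that edge doesn't already exist:
  "111100" → 6 new (1, 1, 1, 1, 0, 0)
  "111010" → prefix "111" already present; 3 new (0, 1, 0)
  "1111" → prefix "1111" already present; 0 new (none)
  "1110110" → prefix "11101" already present; 2 new (1, 0)
  "11100000" → prefix "1110" already present; 4 new (0, 0, 0, 0)
  "1110010" → prefix "11100" already present; 2 new (1, 0)
  "1110101" → prefix "111010" already present; 1 new (1)
  "1110111" → prefix "111011" already present; 1 new (1)
  "11100" → prefix "11100" already present; 0 new (none)
  "11100100" → prefix "1110010" already present; 1 new (0)
  "111000" → prefix "111000" already present; 0 new (none)
Total nodes = 6 + 3 + 0 + 2 + 4 + 2 + 1 + 1 + 0 + 1 + 0 = 20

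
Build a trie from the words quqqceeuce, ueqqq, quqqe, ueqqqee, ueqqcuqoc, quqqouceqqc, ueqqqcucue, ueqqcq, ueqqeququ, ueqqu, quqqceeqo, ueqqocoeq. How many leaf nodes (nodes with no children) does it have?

11

Leaves are exactly the stored words that no other stored word extends.
Those words: "quqqceeqo", "quqqceeuce", "quqqe", "quqqouceqqc", "ueqqcq", "ueqqcuqoc", "ueqqeququ", "ueqqocoeq", "ueqqqcucue", "ueqqqee", "ueqqu"
Leaf count: 11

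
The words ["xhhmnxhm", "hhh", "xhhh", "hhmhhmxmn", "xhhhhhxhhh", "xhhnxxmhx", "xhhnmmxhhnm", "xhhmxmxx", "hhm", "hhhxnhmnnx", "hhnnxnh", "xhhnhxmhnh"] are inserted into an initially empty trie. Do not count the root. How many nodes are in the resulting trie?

60

Count nodes per top-level branch (shared prefixes stored once):
  'h'-branch (hhh, hhhxnhmnnx, hhm, hhmhhmxmn, hhnnxnh): 22 nodes
  'x'-branch (xhhh, xhhhhhxhhh, xhhmnxhm, xhhmxmxx, xhhnhxmhnh, xhhnmmxhhnm, xhhnxxmhx): 38 nodes
Sum: 60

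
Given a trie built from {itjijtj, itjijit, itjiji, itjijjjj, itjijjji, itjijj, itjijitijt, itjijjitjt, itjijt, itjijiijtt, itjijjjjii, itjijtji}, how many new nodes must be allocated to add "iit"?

2

The longest prefix of "iit" already in the trie is "i" (length 1).
New nodes needed: |"iit"| − 1 = 3 − 1 = 2.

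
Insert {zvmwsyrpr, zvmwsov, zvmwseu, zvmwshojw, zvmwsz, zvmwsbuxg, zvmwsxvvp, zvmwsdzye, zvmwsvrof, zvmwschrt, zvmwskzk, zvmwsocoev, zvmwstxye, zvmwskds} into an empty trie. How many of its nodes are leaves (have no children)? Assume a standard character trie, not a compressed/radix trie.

14

A leaf is a node with no children — equivalently, the end of a word that is not a proper prefix of any other stored word.
Those words: "zvmwsbuxg", "zvmwschrt", "zvmwsdzye", "zvmwseu", "zvmwshojw", "zvmwskds", "zvmwskzk", "zvmwsocoev", "zvmwsov", "zvmwstxye", "zvmwsvrof", "zvmwsxvvp", "zvmwsyrpr", "zvmwsz"
Leaf count: 14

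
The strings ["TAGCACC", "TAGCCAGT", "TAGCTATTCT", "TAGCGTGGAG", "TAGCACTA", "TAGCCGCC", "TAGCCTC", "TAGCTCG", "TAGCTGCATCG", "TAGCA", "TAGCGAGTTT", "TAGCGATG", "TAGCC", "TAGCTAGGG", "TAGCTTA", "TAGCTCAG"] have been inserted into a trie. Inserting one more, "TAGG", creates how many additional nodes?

1

The longest prefix of "TAGG" already in the trie is "TAG" (length 3).
Each of the 1 remaining characters creates one node.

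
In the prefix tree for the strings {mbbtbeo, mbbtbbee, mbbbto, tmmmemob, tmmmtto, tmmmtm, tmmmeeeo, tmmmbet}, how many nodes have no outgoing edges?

8

Leaves are exactly the stored words that no other stored word extends.
Those words: "mbbbto", "mbbtbbee", "mbbtbeo", "tmmmbet", "tmmmeeeo", "tmmmemob", "tmmmtm", "tmmmtto"
Leaf count: 8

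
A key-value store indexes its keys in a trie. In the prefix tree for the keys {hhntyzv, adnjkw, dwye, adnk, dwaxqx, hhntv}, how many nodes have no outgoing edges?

6

Leaves are exactly the stored words that no other stored word extends.
Those words: "adnjkw", "adnk", "dwaxqx", "dwye", "hhntv", "hhntyzv"
Leaf count: 6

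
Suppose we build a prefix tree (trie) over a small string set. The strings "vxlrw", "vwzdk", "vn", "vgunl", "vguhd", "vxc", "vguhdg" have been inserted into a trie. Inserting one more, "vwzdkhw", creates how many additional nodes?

The longest prefix of "vwzdkhw" already in the trie is "vwzdk" (length 5).
So 7 − 5 = 2 new nodes.

2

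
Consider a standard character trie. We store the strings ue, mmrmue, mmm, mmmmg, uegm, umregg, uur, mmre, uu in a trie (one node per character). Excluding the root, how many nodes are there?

21

Insert word by word; a character creates a node only if that edge doesn't already exist:
  "ue" → 2 new (u, e)
  "mmrmue" → 6 new (m, m, r, m, u, e)
  "mmm" → prefix "mm" already present; 1 new (m)
  "mmmmg" → prefix "mmm" already present; 2 new (m, g)
  "uegm" → prefix "ue" already present; 2 new (g, m)
  "umregg" → prefix "u" already present; 5 new (m, r, e, g, g)
  "uur" → prefix "u" already present; 2 new (u, r)
  "mmre" → prefix "mmr" already present; 1 new (e)
  "uu" → prefix "uu" already present; 0 new (none)
Total nodes = 2 + 6 + 1 + 2 + 2 + 5 + 2 + 1 + 0 = 21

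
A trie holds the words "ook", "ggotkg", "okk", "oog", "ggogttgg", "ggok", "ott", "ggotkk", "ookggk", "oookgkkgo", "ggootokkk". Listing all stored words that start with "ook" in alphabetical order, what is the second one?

DFS of the "ook" subtree visits, in order: "ook", "ookggk"
The 2nd is ookggk.

ookggk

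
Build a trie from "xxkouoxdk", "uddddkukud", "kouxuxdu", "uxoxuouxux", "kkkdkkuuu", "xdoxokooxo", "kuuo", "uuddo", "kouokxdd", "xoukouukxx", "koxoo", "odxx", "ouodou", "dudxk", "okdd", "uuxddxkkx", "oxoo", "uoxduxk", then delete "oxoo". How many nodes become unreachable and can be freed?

3

A node on "oxoo"'s path can go only if nothing else ends at it or branches off below it.
The suffix "xoo" (3 nodes) is used only by "oxoo"; the node for "o" still has the child "d", so pruning stops there.
Nodes removed: 3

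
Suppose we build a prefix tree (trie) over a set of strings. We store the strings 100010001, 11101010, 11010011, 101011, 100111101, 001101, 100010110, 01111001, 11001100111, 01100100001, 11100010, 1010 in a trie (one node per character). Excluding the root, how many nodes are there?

Count nodes per top-level branch (shared prefixes stored once):
  '0'-branch (001101, 01100100001, 01111001): 21 nodes
  '1'-branch (100010001, 100010110, 100111101, 1010, 101011, 11001100111, 11010011, 11100010, 11101010): 47 nodes
Sum: 68

68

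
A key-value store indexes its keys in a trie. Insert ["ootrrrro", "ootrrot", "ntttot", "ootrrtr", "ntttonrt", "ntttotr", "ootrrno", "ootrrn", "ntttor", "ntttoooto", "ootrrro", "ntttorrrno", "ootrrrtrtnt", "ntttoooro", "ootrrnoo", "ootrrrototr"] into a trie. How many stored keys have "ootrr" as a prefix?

Filter for entries beginning with "ootrr":
Words under "ootrr": ootrrn, ootrrno, ootrrnoo, ootrrot, ootrrro, ootrrrototr, ootrrrro, ootrrrtrtnt, ootrrtr
Count: 9

9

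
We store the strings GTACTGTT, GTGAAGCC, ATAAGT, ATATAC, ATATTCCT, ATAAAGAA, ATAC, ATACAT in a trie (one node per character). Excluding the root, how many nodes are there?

34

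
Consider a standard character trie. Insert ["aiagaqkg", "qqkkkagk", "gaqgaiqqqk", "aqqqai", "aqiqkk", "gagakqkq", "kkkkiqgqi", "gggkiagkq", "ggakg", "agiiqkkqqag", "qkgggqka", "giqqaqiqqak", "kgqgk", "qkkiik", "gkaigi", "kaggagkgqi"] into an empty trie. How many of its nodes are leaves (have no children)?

16

Leaves are exactly the stored words that no other stored word extends.
Those words: "agiiqkkqqag", "aiagaqkg", "aqiqkk", "aqqqai", "gagakqkq", "gaqgaiqqqk", "ggakg", "gggkiagkq", "giqqaqiqqak", "gkaigi", "kaggagkgqi", "kgqgk", "kkkkiqgqi", "qkgggqka", "qkkiik", "qqkkkagk"
Leaf count: 16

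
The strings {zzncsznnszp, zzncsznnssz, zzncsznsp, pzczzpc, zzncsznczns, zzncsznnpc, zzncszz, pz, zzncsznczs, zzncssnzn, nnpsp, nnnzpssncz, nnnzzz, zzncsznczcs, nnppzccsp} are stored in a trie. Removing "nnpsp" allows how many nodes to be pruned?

2

Walk "nnpsp" from the leaf back toward the root, removing each node that no remaining word uses.
The suffix "sp" (2 nodes) is used only by "nnpsp"; the node for "nnp" still has the child "p", so pruning stops there.
Nodes removed: 2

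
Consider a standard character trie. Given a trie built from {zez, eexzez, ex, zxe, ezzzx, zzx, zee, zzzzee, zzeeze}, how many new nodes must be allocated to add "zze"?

"zze" is already a full path in the trie; only an end-marker is added.
No new nodes are needed: 0.

0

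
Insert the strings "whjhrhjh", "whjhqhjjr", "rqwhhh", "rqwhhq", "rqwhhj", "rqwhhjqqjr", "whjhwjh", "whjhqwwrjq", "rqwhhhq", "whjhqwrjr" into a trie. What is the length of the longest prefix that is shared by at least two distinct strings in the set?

6

Look for the deepest trie node that still has at least two words in its subtree.
e.g. "rqwhhh" and "rqwhhhq" share the prefix "rqwhhh" of length 6; no pair shares a longer one.
Longest shared-prefix length: 6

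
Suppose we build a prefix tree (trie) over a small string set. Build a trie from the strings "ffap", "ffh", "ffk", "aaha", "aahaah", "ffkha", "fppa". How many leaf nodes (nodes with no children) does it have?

5

A leaf is a node with no children — equivalently, the end of a word that is not a proper prefix of any other stored word.
Those words: "aahaah", "ffap", "ffh", "ffkha", "fppa"
Leaf count: 5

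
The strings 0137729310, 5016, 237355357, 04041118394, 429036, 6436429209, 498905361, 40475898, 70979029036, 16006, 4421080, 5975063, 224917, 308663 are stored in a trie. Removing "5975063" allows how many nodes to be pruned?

A node on "5975063"'s path can go only if nothing else ends at it or branches off below it.
The suffix "975063" (6 nodes) is used only by "5975063"; the node for "5" still has the child "0", so pruning stops there.
Nodes removed: 6

6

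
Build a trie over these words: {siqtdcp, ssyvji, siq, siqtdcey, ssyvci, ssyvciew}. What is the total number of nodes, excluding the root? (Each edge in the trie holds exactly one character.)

18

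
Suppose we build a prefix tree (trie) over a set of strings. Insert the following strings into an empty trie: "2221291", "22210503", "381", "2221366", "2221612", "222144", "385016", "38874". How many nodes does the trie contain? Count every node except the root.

Trie structure (* marks end of a word):
(root)
├─ 2
│  └─ 2
│     └─ 2
│        └─ 1
│           ├─ 0
│           │  └─ 5
│           │     └─ 0
│           │        └─ 3 *
│           ├─ 2
│           │  └─ 9
│           │     └─ 1 *
│           ├─ 3
│           │  └─ 6
│           │     └─ 6 *
│           ├─ 4
│           │  └─ 4 *
│           └─ 6
│              └─ 1
│                 └─ 2 *
└─ 3
   └─ 8
      ├─ 1 *
      ├─ 5
      │  └─ 0
      │     └─ 1
      │        └─ 6 *
      └─ 8
         └─ 7
            └─ 4 *
Counting every labelled node above: 29.

29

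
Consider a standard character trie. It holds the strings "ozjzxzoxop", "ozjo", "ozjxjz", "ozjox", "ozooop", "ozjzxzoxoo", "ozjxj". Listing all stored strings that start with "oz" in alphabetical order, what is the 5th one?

ozjzxzoxoo

DFS of the "oz" subtree visits, in order: "ozjo", "ozjox", "ozjxj", "ozjxjz", "ozjzxzoxoo", "ozjzxzoxop", "ozooop"
Position 5: ozjzxzoxoo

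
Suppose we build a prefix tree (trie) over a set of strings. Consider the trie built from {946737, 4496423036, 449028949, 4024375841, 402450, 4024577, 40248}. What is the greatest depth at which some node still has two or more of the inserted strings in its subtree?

The deepest shared node is where two words last agree before diverging.
e.g. "402450" and "4024577" share the prefix "40245" of length 5; no pair shares a longer one.
Longest shared-prefix length: 5

5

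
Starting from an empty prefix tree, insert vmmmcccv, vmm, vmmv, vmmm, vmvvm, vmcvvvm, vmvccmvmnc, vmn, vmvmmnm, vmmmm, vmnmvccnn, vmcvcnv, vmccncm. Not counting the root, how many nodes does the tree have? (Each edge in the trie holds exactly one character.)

Count nodes per top-level branch (shared prefixes stored once):
  'v'-branch (vmccncm, vmcvcnv, vmcvvvm, vmm, vmmm, vmmmcccv, vmmmm, vmmv, vmn, vmnmvccnn, vmvccmvmnc, vmvmmnm, vmvvm): 43 nodes
Sum: 43

43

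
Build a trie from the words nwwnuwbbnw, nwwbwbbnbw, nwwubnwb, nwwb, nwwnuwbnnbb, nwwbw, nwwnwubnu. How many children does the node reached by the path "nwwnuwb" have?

2

Walk "nwwnuwb" from the root, arriving at one node.
Characters that immediately follow "nwwnuwb" among the stored strings: {b, n}.
That node has 2 child edges.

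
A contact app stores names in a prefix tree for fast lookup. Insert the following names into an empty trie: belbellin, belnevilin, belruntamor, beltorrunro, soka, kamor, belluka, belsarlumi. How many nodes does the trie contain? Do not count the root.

Trace insertions, counting only characters that open a new branch:
  "belbellin" → 9 new (b, e, l, b, e, l, l, i, n)
  "belnevilin" → prefix "bel" already present; 7 new (n, e, v, i, l, i, n)
  "belruntamor" → prefix "bel" already present; 8 new (r, u, n, t, a, m, o, r)
  "beltorrunro" → prefix "bel" already present; 8 new (t, o, r, r, u, n, r, o)
  "soka" → 4 new (s, o, k, a)
  "kamor" → 5 new (k, a, m, o, r)
  "belluka" → prefix "bel" already present; 4 new (l, u, k, a)
  "belsarlumi" → prefix "bel" already present; 7 new (s, a, r, l, u, m, i)
Total nodes = 9 + 7 + 8 + 8 + 4 + 5 + 4 + 7 = 52

52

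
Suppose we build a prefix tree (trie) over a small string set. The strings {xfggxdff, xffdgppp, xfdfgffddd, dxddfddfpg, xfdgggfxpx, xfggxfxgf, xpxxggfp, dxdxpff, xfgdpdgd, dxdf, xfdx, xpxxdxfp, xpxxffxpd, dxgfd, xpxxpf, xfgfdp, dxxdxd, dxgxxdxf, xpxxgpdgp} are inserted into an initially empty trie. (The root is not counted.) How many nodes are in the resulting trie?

91

Insert word by word; a character creates a node only if that edge doesn't already exist:
  "xfggxdff" → 8 new (x, f, g, g, x, d, f, f)
  "xffdgppp" → prefix "xf" already present; 6 new (f, d, g, p, p, p)
  "xfdfgffddd" → prefix "xf" already present; 8 new (d, f, g, f, f, d, d, d)
  "dxddfddfpg" → 10 new (d, x, d, d, f, d, d, f, p, g)
  "xfdgggfxpx" → prefix "xfd" already present; 7 new (g, g, g, f, x, p, x)
  "xfggxfxgf" → prefix "xfggx" already present; 4 new (f, x, g, f)
  "xpxxggfp" → prefix "x" already present; 7 new (p, x, x, g, g, f, p)
  "dxdxpff" → prefix "dxd" already present; 4 new (x, p, f, f)
  "xfgdpdgd" → prefix "xfg" already present; 5 new (d, p, d, g, d)
  "dxdf" → prefix "dxd" already present; 1 new (f)
  "xfdx" → prefix "xfd" already present; 1 new (x)
  "xpxxdxfp" → prefix "xpxx" already present; 4 new (d, x, f, p)
  "xpxxffxpd" → prefix "xpxx" already present; 5 new (f, f, x, p, d)
  "dxgfd" → prefix "dx" already present; 3 new (g, f, d)
  "xpxxpf" → prefix "xpxx" already present; 2 new (p, f)
  "xfgfdp" → prefix "xfg" already present; 3 new (f, d, p)
  "dxxdxd" → prefix "dx" already present; 4 new (x, d, x, d)
  "dxgxxdxf" → prefix "dxg" already present; 5 new (x, x, d, x, f)
  "xpxxgpdgp" → prefix "xpxxg" already present; 4 new (p, d, g, p)
Total nodes = 8 + 6 + 8 + 10 + 7 + 4 + 7 + 4 + 5 + 1 + 1 + 4 + 5 + 3 + 2 + 3 + 4 + 5 + 4 = 91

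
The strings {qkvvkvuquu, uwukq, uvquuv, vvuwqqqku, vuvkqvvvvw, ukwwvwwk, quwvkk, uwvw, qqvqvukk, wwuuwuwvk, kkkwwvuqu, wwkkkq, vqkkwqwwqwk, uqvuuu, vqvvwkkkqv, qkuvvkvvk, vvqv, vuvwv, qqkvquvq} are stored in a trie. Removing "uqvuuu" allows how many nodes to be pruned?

5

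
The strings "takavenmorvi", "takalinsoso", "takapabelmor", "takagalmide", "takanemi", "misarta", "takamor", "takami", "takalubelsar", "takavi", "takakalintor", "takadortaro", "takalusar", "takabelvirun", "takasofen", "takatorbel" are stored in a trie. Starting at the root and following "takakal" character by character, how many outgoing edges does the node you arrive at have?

1

Walk "takakal" from the root, arriving at one node.
Distinct next characters after "takakal": i.
That node has 1 child edge.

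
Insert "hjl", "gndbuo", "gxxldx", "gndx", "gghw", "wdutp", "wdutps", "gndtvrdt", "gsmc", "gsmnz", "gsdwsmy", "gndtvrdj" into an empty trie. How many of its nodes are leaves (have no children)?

11

Leaves are exactly the stored words that no other stored word extends.
Those words: "gghw", "gndbuo", "gndtvrdj", "gndtvrdt", "gndx", "gsdwsmy", "gsmc", "gsmnz", "gxxldx", "hjl", "wdutps"
Leaf count: 11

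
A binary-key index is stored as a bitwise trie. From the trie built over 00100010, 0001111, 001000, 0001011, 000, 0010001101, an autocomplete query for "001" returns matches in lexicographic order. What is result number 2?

Filter for "001…" and sort: "001000", "00100010", "0010001101"
Position 2: 00100010

00100010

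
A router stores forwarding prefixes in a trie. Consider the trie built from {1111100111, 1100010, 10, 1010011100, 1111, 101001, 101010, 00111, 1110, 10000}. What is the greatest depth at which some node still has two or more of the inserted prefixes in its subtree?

Look for the deepest trie node that still has at least two words in its subtree.
e.g. "101001" and "1010011100" share the prefix "101001" of length 6; no pair shares a longer one.
Longest shared-prefix length: 6

6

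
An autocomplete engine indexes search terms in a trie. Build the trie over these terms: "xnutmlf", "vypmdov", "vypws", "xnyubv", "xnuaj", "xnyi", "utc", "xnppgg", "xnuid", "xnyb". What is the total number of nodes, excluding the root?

Count nodes per top-level branch (shared prefixes stored once):
  'u'-branch (utc): 3 nodes
  'v'-branch (vypmdov, vypws): 9 nodes
  'x'-branch (xnppgg, xnuaj, xnuid, xnutmlf, xnyb, xnyi, xnyubv): 21 nodes
Sum: 33

33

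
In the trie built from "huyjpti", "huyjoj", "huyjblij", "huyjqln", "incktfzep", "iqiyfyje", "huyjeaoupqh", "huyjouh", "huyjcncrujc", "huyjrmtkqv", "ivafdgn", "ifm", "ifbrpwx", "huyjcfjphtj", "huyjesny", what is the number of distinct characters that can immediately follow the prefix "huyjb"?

1

Follow the path "huyjb" to its node, then look at its outgoing edges.
Distinct next characters after "huyjb": l.
That node has 1 child edge.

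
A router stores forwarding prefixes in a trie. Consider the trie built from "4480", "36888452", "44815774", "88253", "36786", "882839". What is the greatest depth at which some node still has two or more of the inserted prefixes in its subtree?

3

The deepest shared node is where two words last agree before diverging.
e.g. "4480" and "44815774" share the prefix "448" of length 3; no pair shares a longer one.
Longest shared-prefix length: 3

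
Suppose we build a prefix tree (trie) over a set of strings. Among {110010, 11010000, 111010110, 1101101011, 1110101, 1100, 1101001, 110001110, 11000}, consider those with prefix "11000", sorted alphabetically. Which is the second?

110001110

DFS of the "11000" subtree visits, in order: "11000", "110001110"
Position 2: 110001110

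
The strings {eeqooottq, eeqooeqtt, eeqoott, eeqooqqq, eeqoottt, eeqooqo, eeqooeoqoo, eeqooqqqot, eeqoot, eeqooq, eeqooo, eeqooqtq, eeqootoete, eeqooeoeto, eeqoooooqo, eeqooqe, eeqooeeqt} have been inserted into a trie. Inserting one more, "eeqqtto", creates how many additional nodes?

"eeq" is already a path in the trie; the remaining "qtto" must be added.
New nodes needed: |"eeqqtto"| − 3 = 7 − 3 = 4.

4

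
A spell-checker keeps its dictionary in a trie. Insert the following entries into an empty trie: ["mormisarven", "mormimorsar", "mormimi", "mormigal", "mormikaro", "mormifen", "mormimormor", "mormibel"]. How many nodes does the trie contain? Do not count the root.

34

Trie structure (* marks end of a word):
(root)
└─ m
   └─ o
      └─ r
         └─ m
            └─ i
               ├─ b
               │  └─ e
               │     └─ l *
               ├─ f
               │  └─ e
               │     └─ n *
               ├─ g
               │  └─ a
               │     └─ l *
               ├─ k
               │  └─ a
               │     └─ r
               │        └─ o *
               ├─ m
               │  ├─ i *
               │  └─ o
               │     └─ r
               │        ├─ m
               │        │  └─ o
               │        │     └─ r *
               │        └─ s
               │           └─ a
               │              └─ r *
               └─ s
                  └─ a
                     └─ r
                        └─ v
                           └─ e
                              └─ n *
Counting every labelled node above: 34.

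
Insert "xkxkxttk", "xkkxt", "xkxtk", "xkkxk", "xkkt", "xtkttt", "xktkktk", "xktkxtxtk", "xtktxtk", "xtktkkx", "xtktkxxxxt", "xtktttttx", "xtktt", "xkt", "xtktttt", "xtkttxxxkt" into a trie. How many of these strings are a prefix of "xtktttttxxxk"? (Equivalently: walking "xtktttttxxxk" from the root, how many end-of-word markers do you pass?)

4

Walk "xtktttttxxxk" from the root; an end-of-word marker is hit whenever a stored word is a prefix of "xtktttttxxxk".
Prefixes of the query that are stored words: "xtktt", "xtkttt", "xtktttt", "xtktttttx"
Count: 4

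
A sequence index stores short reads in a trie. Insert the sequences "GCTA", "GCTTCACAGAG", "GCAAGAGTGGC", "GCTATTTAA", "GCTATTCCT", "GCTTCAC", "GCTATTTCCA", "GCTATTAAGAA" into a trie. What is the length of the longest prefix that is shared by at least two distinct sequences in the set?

7

Look for the deepest trie node that still has at least two words in its subtree.
"GCTATTTAA" and "GCTATTTCCA" agree on "GCTATTT" (7 characters) before diverging; nothing deeper is shared.
Longest shared-prefix length: 7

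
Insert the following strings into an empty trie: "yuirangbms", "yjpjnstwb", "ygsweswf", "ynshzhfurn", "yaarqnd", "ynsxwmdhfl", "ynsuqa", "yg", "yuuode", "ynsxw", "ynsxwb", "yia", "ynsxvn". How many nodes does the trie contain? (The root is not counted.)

59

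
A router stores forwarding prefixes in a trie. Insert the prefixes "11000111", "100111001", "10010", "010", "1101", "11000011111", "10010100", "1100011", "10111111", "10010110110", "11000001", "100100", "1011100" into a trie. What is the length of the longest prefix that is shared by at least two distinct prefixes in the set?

7

Look for the deepest trie node that still has at least two words in its subtree.
e.g. "1100011" and "11000111" share the prefix "1100011" of length 7; no pair shares a longer one.
Longest shared-prefix length: 7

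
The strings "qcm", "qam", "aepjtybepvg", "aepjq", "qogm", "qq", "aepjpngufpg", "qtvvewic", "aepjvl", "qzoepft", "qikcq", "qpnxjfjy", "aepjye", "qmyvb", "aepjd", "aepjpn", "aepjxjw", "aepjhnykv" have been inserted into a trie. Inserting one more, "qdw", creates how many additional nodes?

2

"q" is already a path in the trie; the remaining "dw" must be added.
Each of the 2 remaining characters creates one node.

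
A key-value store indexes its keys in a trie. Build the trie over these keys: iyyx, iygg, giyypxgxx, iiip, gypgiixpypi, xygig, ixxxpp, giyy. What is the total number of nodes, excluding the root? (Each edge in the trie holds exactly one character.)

Trace insertions, counting only characters that open a new branch:
  "iyyx" → 4 new (i, y, y, x)
  "iygg" → prefix "iy" already present; 2 new (g, g)
  "giyypxgxx" → 9 new (g, i, y, y, p, x, g, x, x)
  "iiip" → prefix "i" already present; 3 new (i, i, p)
  "gypgiixpypi" → prefix "g" already present; 10 new (y, p, g, i, i, x, p, y, p, i)
  "xygig" → 5 new (x, y, g, i, g)
  "ixxxpp" → prefix "i" already present; 5 new (x, x, x, p, p)
  "giyy" → prefix "giyy" already present; 0 new (none)
Total nodes = 4 + 2 + 9 + 3 + 10 + 5 + 5 + 0 = 38

38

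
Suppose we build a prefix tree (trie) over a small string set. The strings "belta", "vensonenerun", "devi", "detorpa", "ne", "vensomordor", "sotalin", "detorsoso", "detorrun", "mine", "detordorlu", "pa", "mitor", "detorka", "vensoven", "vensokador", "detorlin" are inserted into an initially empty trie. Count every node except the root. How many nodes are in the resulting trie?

75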